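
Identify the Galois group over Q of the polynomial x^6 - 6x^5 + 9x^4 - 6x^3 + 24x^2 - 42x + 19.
A_4 x C_2

The polynomial f is an irreducible sextic over Q, so G = Gal(f/Q) is one of the 16 transitive subgroups 6T1, ..., 6T16 of S_6. The discriminant of f is -11156429376, which is not a perfect square, so G is not contained in A_6. The transitive groups of degree 6 not contained in A_6 are: C_6 (6T1, order 6), S_3 (6T2, order 6), D_6 (6T3, order 12), C_3 x S_3 (6T5, order 18), A_4 x C_2 (6T6, order 24), S_4 (6T8, order 24), S_3 x S_3 (6T9, order 36), S_4 x C_2 (6T11, order 48), (S_3 x S_3) : C_2 (6T13, order 72), PGL(2,5) (6T14, order 120), S_6 (6T16, order 720). By Dedekind's theorem, for a prime p not dividing disc(f) the degrees of the irreducible factors of f mod p form the cycle type of an element of G. Factoring f modulo the 33 such primes p <= 149 (skipping 2, 3, which divide the discriminant), each new pattern first appears at: mod 5: f = (x^3 + x + 4)(x^3 + 4x^2 + 3x + 1), pattern 3+3; mod 7: f = (x^6 + x^5 + 2x^4 + x^3 + 3x^2 + 5), pattern 6; mod 17: f = (x + 11)(x + 12)(x^2 + x + 6)(x^2 + 4x + 7), pattern 2+2+1+1; mod 19: f = (x)(x + 3)(x + 6)(x + 12)(x^2 + 11x + 13), pattern 2+1+1+1+1; mod 71: f = (x^2 + 30x + 28)(x^2 + 48x + 33)(x^2 + 58x + 19), pattern 2+2+2. No other pattern occurs in this range, so the set of observed cycle types is {3+3, 6, 2+2+1+1, 2+1+1+1+1, 2+2+2}. The candidates containing elements of all these cycle types are A_4 x C_2 (6T6) of order 24, S_4 x C_2 (6T11) of order 48, (S_3 x S_3) : C_2 (6T13) of order 72, S_6 (6T16) of order 720; the others are excluded. The observed types are precisely the cycle types that occur in A_4 x C_2 (6T6) (apart from the identity). Each of the other remaining candidates has further cycle types, and by the Chebotarev density theorem the matching factorization patterns would occur for a proportion of primes equal to their share of the group: S_4 x C_2 (6T11) additionally contains elements of type 4+2, 4+1+1 (12 of its 48 elements, about 25% of primes); (S_3 x S_3) : C_2 (6T13) additionally contains elements of type 4+2, 3+2+1, 3+1+1+1 (34 of its 72 elements, about 47% of primes); S_6 (6T16) additionally contains elements of type 5+1, 4+2, 4+1+1, 3+2+1, 3+1+1+1 (484 of its 720 elements, about 67% of primes). None of the 33 primes tested shows any such pattern (for each of these groups the chance of that is below 10^-4), which rules them out. Hence G = A_4 x C_2 (6T6), of order 24.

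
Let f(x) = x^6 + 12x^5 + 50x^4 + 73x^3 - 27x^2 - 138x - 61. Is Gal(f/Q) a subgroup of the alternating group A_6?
The polynomial is irreducible of degree 6 over Q. Its discriminant is 30991489 = 5567^2, a perfect square. A Galois group lies in the alternating group exactly when the discriminant is a square in Q, so the Galois group (PSL(2,5)) is contained in A_6.

Yes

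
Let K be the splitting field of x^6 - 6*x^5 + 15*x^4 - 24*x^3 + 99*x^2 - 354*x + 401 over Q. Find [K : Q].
The degree of the splitting field over Q equals the order of the Galois group, so first determine the group. The polynomial f is an irreducible sextic over Q, so G = Gal(f/Q) is one of the 16 transitive subgroups 6T1, ..., 6T16 of S_6. The discriminant of f is -41622228172800, which is not a perfect square, so G is not contained in A_6. The transitive groups of degree 6 not contained in A_6 are: C_6 (6T1, order 6), S_3 (6T2, order 6), D_6 (6T3, order 12), C_3 x S_3 (6T5, order 18), A_4 x C_2 (6T6, order 24), S_4 (6T8, order 24), S_3 x S_3 (6T9, order 36), S_4 x C_2 (6T11, order 48), (S_3 x S_3) : C_2 (6T13, order 72), PGL(2,5) (6T14, order 120), S_6 (6T16, order 720). By Dedekind's theorem, for a prime p not dividing disc(f) the degrees of the irreducible factors of f mod p form the cycle type of an element of G. Factoring f modulo the 79 such primes p <= 431 (skipping 2, 3, 5, 11, which divide the discriminant), each new pattern first appears at: mod 7: f = (x^6 + x^5 + x^4 + 4x^3 + x^2 + 3x + 2), pattern 6; mod 17: f = (x + 2)(x + 14)(x^2 + 11)(x^2 + 12x + 5), pattern 2+2+1+1; mod 19: f = (x^3 + 16x^2 + x + 8)(x^3 + 16x^2 + 5x + 5), pattern 3+3; mod 23: f = (x^2 + x + 18)(x^2 + 4x + 17)(x^2 + 12x + 8), pattern 2+2+2; mod 43: f = (x + 2)(x + 9)(x + 11)(x + 14)(x + 15)(x + 29), pattern 1+1+1+1+1+1. No other pattern occurs in this range, so the set of observed cycle types is {6, 2+2+1+1, 3+3, 2+2+2, 1+1+1+1+1+1}. The candidates containing elements of all these cycle types are D_6 (6T3) of order 12, A_4 x C_2 (6T6) of order 24, S_3 x S_3 (6T9) of order 36, S_4 x C_2 (6T11) of order 48, (S_3 x S_3) : C_2 (6T13) of order 72, PGL(2,5) (6T14) of order 120, S_6 (6T16) of order 720; the others are excluded. The observed types are precisely the cycle types that occur in D_6 (6T3). Each of the other remaining candidates has further cycle types, and by the Chebotarev density theorem the matching factorization patterns would occur for a proportion of primes equal to their share of the group: A_4 x C_2 (6T6) additionally contains elements of type 2+1+1+1+1 (3 of its 24 elements, about 12% of primes); S_3 x S_3 (6T9) additionally contains elements of type 3+1+1+1 (4 of its 36 elements, about 11% of primes); S_4 x C_2 (6T11) additionally contains elements of type 4+2, 4+1+1, 2+1+1+1+1 (15 of its 48 elements, about 31% of primes); (S_3 x S_3) : C_2 (6T13) additionally contains elements of type 4+2, 3+2+1, 3+1+1+1, 2+1+1+1+1 (40 of its 72 elements, about 56% of primes); PGL(2,5) (6T14) additionally contains elements of type 5+1, 4+1+1 (54 of its 120 elements, about 45% of primes); S_6 (6T16) additionally contains elements of type 5+1, 4+2, 4+1+1, 3+2+1, 3+1+1+1, 2+1+1+1+1 (499 of its 720 elements, about 69% of primes). None of the 79 primes tested shows any such pattern (for each of these groups the chance of that is below 10^-4), which rules them out. Hence G = D_6 (6T3), of order 12. The Galois group D_6 (6T3) has order 12, so the splitting field has degree 12 over Q.

12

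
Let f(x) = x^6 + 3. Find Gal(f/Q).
The polynomial f is an irreducible sextic over Q, so G = Gal(f/Q) is one of the 16 transitive subgroups 6T1, ..., 6T16 of S_6. The discriminant of f is -11337408, which is not a perfect square, so G is not contained in A_6. The transitive groups of degree 6 not contained in A_6 are: C_6 (6T1, order 6), S_3 (6T2, order 6), D_6 (6T3, order 12), C_3 x S_3 (6T5, order 18), A_4 x C_2 (6T6, order 24), S_4 (6T8, order 24), S_3 x S_3 (6T9, order 36), S_4 x C_2 (6T11, order 48), (S_3 x S_3) : C_2 (6T13, order 72), PGL(2,5) (6T14, order 120), S_6 (6T16, order 720). By Dedekind's theorem, for a prime p not dividing disc(f) the degrees of the irreducible factors of f mod p form the cycle type of an element of G. Factoring f modulo the 23 such primes p <= 97 (skipping 2, 3, which divide the discriminant), each new pattern first appears at: mod 5: f = (x^2 + 2)(x^2 + x + 2)(x^2 + 4x + 2), pattern 2+2+2; mod 7: f = (x^3 + 2)(x^3 + 5), pattern 3+3; mod 61: f = (x + 3)(x + 19)(x + 22)(x + 39)(x + 42)(x + 58), pattern 1+1+1+1+1+1. No other pattern occurs in this range, so the set of observed cycle types is {2+2+2, 3+3, 1+1+1+1+1+1}. The candidates containing elements of all these cycle types are C_6 (6T1) of order 6, S_3 (6T2) of order 6, D_6 (6T3) of order 12, C_3 x S_3 (6T5) of order 18, A_4 x C_2 (6T6) of order 24, S_4 (6T8) of order 24, S_3 x S_3 (6T9) of order 36, S_4 x C_2 (6T11) of order 48, (S_3 x S_3) : C_2 (6T13) of order 72, PGL(2,5) (6T14) of order 120, S_6 (6T16) of order 720; the others are excluded. The observed types are precisely the cycle types that occur in S_3 (6T2). Each of the other remaining candidates has further cycle types, and by the Chebotarev density theorem the matching factorization patterns would occur for a proportion of primes equal to their share of the group: C_6 (6T1) additionally contains elements of type 6 (2 of its 6 elements, about 33% of primes); D_6 (6T3) additionally contains elements of type 6, 2+2+1+1 (5 of its 12 elements, about 42% of primes); C_3 x S_3 (6T5) additionally contains elements of type 6, 3+1+1+1 (10 of its 18 elements, about 56% of primes); A_4 x C_2 (6T6) additionally contains elements of type 6, 2+2+1+1, 2+1+1+1+1 (14 of its 24 elements, about 58% of primes); S_4 (6T8) additionally contains elements of type 4+1+1, 2+2+1+1 (9 of its 24 elements, about 38% of primes); S_3 x S_3 (6T9) additionally contains elements of type 6, 3+1+1+1, 2+2+1+1 (25 of its 36 elements, about 69% of primes); S_4 x C_2 (6T11) additionally contains elements of type 6, 4+2, 4+1+1, 2+2+1+1, 2+1+1+1+1 (32 of its 48 elements, about 67% of primes); (S_3 x S_3) : C_2 (6T13) additionally contains elements of type 6, 4+2, 3+2+1, 3+1+1+1, 2+2+1+1, 2+1+1+1+1 (61 of its 72 elements, about 85% of primes); PGL(2,5) (6T14) additionally contains elements of type 6, 5+1, 4+1+1, 2+2+1+1 (89 of its 120 elements, about 74% of primes); S_6 (6T16) additionally contains elements of type 6, 5+1, 4+2, 4+1+1, 3+2+1, 3+1+1+1, 2+2+1+1, 2+1+1+1+1 (664 of its 720 elements, about 92% of primes). None of the 23 primes tested shows any such pattern (for each of these groups the chance of that is below 10^-4), which rules them out. Hence G = S_3 (6T2), of order 6.

S_3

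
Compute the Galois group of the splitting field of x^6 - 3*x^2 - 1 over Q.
The polynomial f is an irreducible sextic over Q, so G = Gal(f/Q) is one of the 16 transitive subgroups 6T1, ..., 6T16 of S_6. The discriminant of f is 419904 = 648^2, a perfect square, so G is contained in A_6. The transitive groups of degree 6 contained in A_6 are: A_4 (6T4, order 12), S_4 (6T7, order 24), (C_3 x C_3) : C_4 (6T10, order 36), PSL(2,5) (6T12, order 60), A_6 (6T15, order 360). By Dedekind's theorem, for a prime p not dividing disc(f) the degrees of the irreducible factors of f mod p form the cycle type of an element of G. Factoring f modulo the 33 such primes p <= 149 (skipping 2, 3, which divide the discriminant), each new pattern first appears at: mod 5: f = (x^3 + x^2 + 3x + 1)(x^3 + 4x^2 + 3x + 4), pattern 3+3; mod 17: f = (x + 2)(x + 15)(x^2 + 7)(x^2 + 14), pattern 2+2+1+1; mod 71: f = (x + 4)(x + 5)(x + 32)(x + 39)(x + 66)(x + 67), pattern 1+1+1+1+1+1. No other pattern occurs in this range, so the set of observed cycle types is {3+3, 2+2+1+1, 1+1+1+1+1+1}. The candidates containing elements of all these cycle types are A_4 (6T4) of order 12, S_4 (6T7) of order 24, (C_3 x C_3) : C_4 (6T10) of order 36, PSL(2,5) (6T12) of order 60, A_6 (6T15) of order 360; the others are excluded. The observed types are precisely the cycle types that occur in A_4 (6T4). Each of the other remaining candidates has further cycle types, and by the Chebotarev density theorem the matching factorization patterns would occur for a proportion of primes equal to their share of the group: S_4 (6T7) additionally contains elements of type 4+2 (6 of its 24 elements, about 25% of primes); (C_3 x C_3) : C_4 (6T10) additionally contains elements of type 4+2, 3+1+1+1 (22 of its 36 elements, about 61% of primes); PSL(2,5) (6T12) additionally contains elements of type 5+1 (24 of its 60 elements, about 40% of primes); A_6 (6T15) additionally contains elements of type 5+1, 4+2, 3+1+1+1 (274 of its 360 elements, about 76% of primes). None of the 33 primes tested shows any such pattern (for each of these groups the chance of that is below 10^-4), which rules them out. Hence G = A_4 (6T4), of order 12.

A_4 (also written A4)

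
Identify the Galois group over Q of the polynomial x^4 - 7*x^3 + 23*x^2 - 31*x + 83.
4T5: S_4

The polynomial is an irreducible quartic over Q and its discriminant is 80527621, which is not a perfect square, so the Galois group is not contained in A_4. The resolvent cubic y^3 - 23*y^2 - 115*y + 2608 is irreducible over Q. An irreducible resolvent with non-square discriminant gives S_4.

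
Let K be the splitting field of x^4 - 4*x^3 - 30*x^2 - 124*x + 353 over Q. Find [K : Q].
The degree of the splitting field over Q equals the order of the Galois group, so first determine the group. The polynomial is an irreducible quartic over Q and its discriminant is -66446163968, which is not a perfect square, so the Galois group is not contained in A_4. The resolvent cubic y^3 + 30*y^2 - 916*y - 63384 has exactly one rational root, so the Galois group is C_4 or D_4. The quartic remains irreducible over Q(sqrt(disc)), so the group is D_4. The Galois group D_4 (4T3) has order 8, so the splitting field has degree 8 over Q.

8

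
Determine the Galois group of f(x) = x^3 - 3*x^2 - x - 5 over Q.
The polynomial is an irreducible cubic over Q and its discriminant is -1472, which is not a perfect square. For an irreducible cubic, a non-square discriminant gives Galois group S_3.

S_3 (order 6)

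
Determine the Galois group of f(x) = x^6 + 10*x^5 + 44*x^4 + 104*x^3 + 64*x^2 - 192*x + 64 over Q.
(C_3 x C_3) : C_4

The polynomial f is an irreducible sextic over Q, so G = Gal(f/Q) is one of the 16 transitive subgroups 6T1, ..., 6T16 of S_6. The discriminant of f is 564385546240000 = 23756800^2, a perfect square, so G is contained in A_6. The transitive groups of degree 6 contained in A_6 are: A_4 (6T4, order 12), S_4 (6T7, order 24), (C_3 x C_3) : C_4 (6T10, order 36), PSL(2,5) (6T12, order 60), A_6 (6T15, order 360). By Dedekind's theorem, for a prime p not dividing disc(f) the degrees of the irreducible factors of f mod p form the cycle type of an element of G. Factoring f modulo the 19 such primes p <= 79 (skipping 2, 5, 29, which divide the discriminant), each new pattern first appears at: mod 3: f = (x^2 + x + 2)(x^4 + 2x + 2), pattern 4+2; mod 11: f = (x^3 + x^2 + x + 3)(x^3 + 9x^2 + x + 3), pattern 3+3; mod 19: f = (x + 16)(x + 18)(x^2 + 15x + 8)(x^2 + 18x + 9), pattern 2+2+1+1; mod 61: f = (x + 7)(x + 40)(x + 54)(x^3 + 31x^2 + 12x + 53), pattern 3+1+1+1. No other pattern occurs in this range, so the set of observed cycle types is {4+2, 3+3, 2+2+1+1, 3+1+1+1}. The candidates containing elements of all these cycle types are (C_3 x C_3) : C_4 (6T10) of order 36, A_6 (6T15) of order 360; the others are excluded. The observed types are precisely the cycle types that occur in (C_3 x C_3) : C_4 (6T10) (apart from the identity). Each of the other remaining candidates has further cycle types, and by the Chebotarev density theorem the matching factorization patterns would occur for a proportion of primes equal to their share of the group: A_6 (6T15) additionally contains elements of type 5+1 (144 of its 360 elements, about 40% of primes). None of the 19 primes tested shows any such pattern (for each of these groups the chance of that is below 10^-4), which rules them out. Hence G = (C_3 x C_3) : C_4 (6T10), of order 36.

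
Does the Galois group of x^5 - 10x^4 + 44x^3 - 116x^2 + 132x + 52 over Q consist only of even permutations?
The polynomial is irreducible of degree 5 over Q. Its discriminant is 581920000, which is not a perfect square. A Galois group lies in the alternating group exactly when the discriminant is a square in Q, so the Galois group (S_5) is not contained in A_5.

No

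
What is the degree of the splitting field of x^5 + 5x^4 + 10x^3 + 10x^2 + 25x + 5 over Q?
60

The degree of the splitting field over Q equals the order of the Galois group, so first determine the group. The polynomial f is an irreducible quintic over Q, so G = Gal(f/Q) is a transitive subgroup of S_5: one of C_5 (5T1, order 5), D_5 (5T2, order 10), F_20 (5T3, order 20), A_5 (5T4, order 60) or S_5 (5T5, order 120). The discriminant of f is 1024000000 = 32000^2, a perfect square, so G is contained in A_5. The transitive groups of degree 5 contained in A_5 are: C_5 (5T1, order 5), D_5 (5T2, order 10), A_5 (5T4, order 60). By Dedekind's theorem, for a prime p not dividing disc(f) the degrees of the irreducible factors of f mod p form the cycle type of an element of G. Factoring f modulo the 2 such primes p <= 7 (skipping 2, 5, which divide the discriminant), each new pattern first appears at: mod 3: f = (x^5 + 2x^4 + x^3 + x^2 + x + 2), pattern 5; mod 7: f = (x + 5)(x + 6)(x^3 + x^2 + 4x + 6), pattern 3+1+1. No other pattern occurs in this range, so the set of observed cycle types is {5, 3+1+1}. Among the candidates above, the only group containing elements of all these cycle types is A_5 (5T4) — each of C_5 (5T1), D_5 (5T2) lacks at least one of them. Hence G = A_5 (5T4), of order 60. The Galois group A_5 (5T4) has order 60, so the splitting field has degree 60 over Q.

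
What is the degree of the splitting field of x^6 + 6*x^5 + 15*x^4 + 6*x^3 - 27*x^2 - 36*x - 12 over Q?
The degree of the splitting field over Q equals the order of the Galois group, so first determine the group. The polynomial f is an irreducible sextic over Q, so G = Gal(f/Q) is one of the 16 transitive subgroups 6T1, ..., 6T16 of S_6. The discriminant of f is 5159780352, which is not a perfect square, so G is not contained in A_6. The transitive groups of degree 6 not contained in A_6 are: C_6 (6T1, order 6), S_3 (6T2, order 6), D_6 (6T3, order 12), C_3 x S_3 (6T5, order 18), A_4 x C_2 (6T6, order 24), S_4 (6T8, order 24), S_3 x S_3 (6T9, order 36), S_4 x C_2 (6T11, order 48), (S_3 x S_3) : C_2 (6T13, order 72), PGL(2,5) (6T14, order 120), S_6 (6T16, order 720). By Dedekind's theorem, for a prime p not dividing disc(f) the degrees of the irreducible factors of f mod p form the cycle type of an element of G. Factoring f modulo the 79 such primes p <= 419 (skipping 2, 3, which divide the discriminant), each new pattern first appears at: mod 5: f = (x^6 + x^5 + x^3 + 3x^2 + 4x + 3), pattern 6; mod 7: f = (x^2 + 2x + 2)(x^2 + 2x + 3)(x^2 + 2x + 5), pattern 2+2+2; mod 11: f = (x + 8)(x + 9)(x^2 + 5x + 2)(x^2 + 6x + 10), pattern 2+2+1+1; mod 13: f = (x^3 + 3x^2 + 3x + 4)(x^3 + 3x^2 + 3x + 10), pattern 3+3; mod 97: f = (x + 10)(x + 25)(x + 48)(x + 55)(x + 65)(x + 94), pattern 1+1+1+1+1+1. No other pattern occurs in this range, so the set of observed cycle types is {6, 2+2+2, 2+2+1+1, 3+3, 1+1+1+1+1+1}. The candidates containing elements of all these cycle types are D_6 (6T3) of order 12, A_4 x C_2 (6T6) of order 24, S_3 x S_3 (6T9) of order 36, S_4 x C_2 (6T11) of order 48, (S_3 x S_3) : C_2 (6T13) of order 72, PGL(2,5) (6T14) of order 120, S_6 (6T16) of order 720; the others are excluded. The observed types are precisely the cycle types that occur in D_6 (6T3). Each of the other remaining candidates has further cycle types, and by the Chebotarev density theorem the matching factorization patterns would occur for a proportion of primes equal to their share of the group: A_4 x C_2 (6T6) additionally contains elements of type 2+1+1+1+1 (3 of its 24 elements, about 12% of primes); S_3 x S_3 (6T9) additionally contains elements of type 3+1+1+1 (4 of its 36 elements, about 11% of primes); S_4 x C_2 (6T11) additionally contains elements of type 4+2, 4+1+1, 2+1+1+1+1 (15 of its 48 elements, about 31% of primes); (S_3 x S_3) : C_2 (6T13) additionally contains elements of type 4+2, 3+2+1, 3+1+1+1, 2+1+1+1+1 (40 of its 72 elements, about 56% of primes); PGL(2,5) (6T14) additionally contains elements of type 5+1, 4+1+1 (54 of its 120 elements, about 45% of primes); S_6 (6T16) additionally contains elements of type 5+1, 4+2, 4+1+1, 3+2+1, 3+1+1+1, 2+1+1+1+1 (499 of its 720 elements, about 69% of primes). None of the 79 primes tested shows any such pattern (for each of these groups the chance of that is below 10^-4), which rules them out. Hence G = D_6 (6T3), of order 12. The Galois group D_6 (6T3) has order 12, so the splitting field has degree 12 over Q.

12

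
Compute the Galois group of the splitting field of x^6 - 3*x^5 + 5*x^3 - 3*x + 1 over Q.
The polynomial f is an irreducible sextic over Q, so G = Gal(f/Q) is one of the 16 transitive subgroups 6T1, ..., 6T16 of S_6. The discriminant of f is -34992, which is not a perfect square, so G is not contained in A_6. The transitive groups of degree 6 not contained in A_6 are: C_6 (6T1, order 6), S_3 (6T2, order 6), D_6 (6T3, order 12), C_3 x S_3 (6T5, order 18), A_4 x C_2 (6T6, order 24), S_4 (6T8, order 24), S_3 x S_3 (6T9, order 36), S_4 x C_2 (6T11, order 48), (S_3 x S_3) : C_2 (6T13, order 72), PGL(2,5) (6T14, order 120), S_6 (6T16, order 720). By Dedekind's theorem, for a prime p not dividing disc(f) the degrees of the irreducible factors of f mod p form the cycle type of an element of G. Factoring f modulo the 23 such primes p <= 97 (skipping 2, 3, which divide the discriminant), each new pattern first appears at: mod 5: f = (x^2 + x + 1)(x^2 + 2x + 3)(x^2 + 4x + 2), pattern 2+2+2; mod 7: f = (x^3 + x^2 + 3x + 1)(x^3 + 3x^2 + x + 1), pattern 3+3; mod 31: f = (x + 3)(x + 7)(x + 9)(x + 21)(x + 23)(x + 27), pattern 1+1+1+1+1+1. No other pattern occurs in this range, so the set of observed cycle types is {2+2+2, 3+3, 1+1+1+1+1+1}. The candidates containing elements of all these cycle types are C_6 (6T1) of order 6, S_3 (6T2) of order 6, D_6 (6T3) of order 12, C_3 x S_3 (6T5) of order 18, A_4 x C_2 (6T6) of order 24, S_4 (6T8) of order 24, S_3 x S_3 (6T9) of order 36, S_4 x C_2 (6T11) of order 48, (S_3 x S_3) : C_2 (6T13) of order 72, PGL(2,5) (6T14) of order 120, S_6 (6T16) of order 720; the others are excluded. The observed types are precisely the cycle types that occur in S_3 (6T2). Each of the other remaining candidates has further cycle types, and by the Chebotarev density theorem the matching factorization patterns would occur for a proportion of primes equal to their share of the group: C_6 (6T1) additionally contains elements of type 6 (2 of its 6 elements, about 33% of primes); D_6 (6T3) additionally contains elements of type 6, 2+2+1+1 (5 of its 12 elements, about 42% of primes); C_3 x S_3 (6T5) additionally contains elements of type 6, 3+1+1+1 (10 of its 18 elements, about 56% of primes); A_4 x C_2 (6T6) additionally contains elements of type 6, 2+2+1+1, 2+1+1+1+1 (14 of its 24 elements, about 58% of primes); S_4 (6T8) additionally contains elements of type 4+1+1, 2+2+1+1 (9 of its 24 elements, about 38% of primes); S_3 x S_3 (6T9) additionally contains elements of type 6, 3+1+1+1, 2+2+1+1 (25 of its 36 elements, about 69% of primes); S_4 x C_2 (6T11) additionally contains elements of type 6, 4+2, 4+1+1, 2+2+1+1, 2+1+1+1+1 (32 of its 48 elements, about 67% of primes); (S_3 x S_3) : C_2 (6T13) additionally contains elements of type 6, 4+2, 3+2+1, 3+1+1+1, 2+2+1+1, 2+1+1+1+1 (61 of its 72 elements, about 85% of primes); PGL(2,5) (6T14) additionally contains elements of type 6, 5+1, 4+1+1, 2+2+1+1 (89 of its 120 elements, about 74% of primes); S_6 (6T16) additionally contains elements of type 6, 5+1, 4+2, 4+1+1, 3+2+1, 3+1+1+1, 2+2+1+1, 2+1+1+1+1 (664 of its 720 elements, about 92% of primes). None of the 23 primes tested shows any such pattern (for each of these groups the chance of that is below 10^-4), which rules them out. Hence G = S_3 (6T2), of order 6.

S_3 (also written S3)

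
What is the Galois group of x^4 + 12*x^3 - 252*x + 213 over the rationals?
The polynomial is an irreducible quartic over Q and its discriminant is -6543790848, which is not a perfect square, so the Galois group is not contained in A_4. The resolvent cubic y^3 - 3876*y - 94176 has exactly one rational root, so the Galois group is C_4 or D_4. The quartic remains irreducible over Q(sqrt(disc)), so the group is D_4.

D_4 (order 8)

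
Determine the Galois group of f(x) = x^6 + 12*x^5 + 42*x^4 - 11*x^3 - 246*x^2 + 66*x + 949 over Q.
6T5: C_3 x S_3

The polynomial f is an irreducible sextic over Q, so G = Gal(f/Q) is one of the 16 transitive subgroups 6T1, ..., 6T16 of S_6. The discriminant of f is -152796047606667, which is not a perfect square, so G is not contained in A_6. The transitive groups of degree 6 not contained in A_6 are: C_6 (6T1, order 6), S_3 (6T2, order 6), D_6 (6T3, order 12), C_3 x S_3 (6T5, order 18), A_4 x C_2 (6T6, order 24), S_4 (6T8, order 24), S_3 x S_3 (6T9, order 36), S_4 x C_2 (6T11, order 48), (S_3 x S_3) : C_2 (6T13, order 72), PGL(2,5) (6T14, order 120), S_6 (6T16, order 720). By Dedekind's theorem, for a prime p not dividing disc(f) the degrees of the irreducible factors of f mod p form the cycle type of an element of G. Factoring f modulo the 33 such primes p <= 149 (skipping 3, 43, which divide the discriminant), each new pattern first appears at: mod 2: f = (x^6 + x^3 + 1), pattern 6; mod 7: f = (x + 1)(x + 2)(x + 3)(x^3 + 6x^2 + 2x + 3), pattern 3+1+1+1; mod 17: f = (x^2 + 7)(x^2 + 2x + 12)(x^2 + 10x + 3), pattern 2+2+2; mod 19: f = (x^3 + 6x^2 + 10x + 16)(x^3 + 6x^2 + 15x + 13), pattern 3+3; mod 73: f = (x)(x + 5)(x + 22)(x + 38)(x + 41)(x + 52), pattern 1+1+1+1+1+1. No other pattern occurs in this range, so the set of observed cycle types is {6, 3+1+1+1, 2+2+2, 3+3, 1+1+1+1+1+1}. The candidates containing elements of all these cycle types are C_3 x S_3 (6T5) of order 18, S_3 x S_3 (6T9) of order 36, (S_3 x S_3) : C_2 (6T13) of order 72, S_6 (6T16) of order 720; the others are excluded. The observed types are precisely the cycle types that occur in C_3 x S_3 (6T5). Each of the other remaining candidates has further cycle types, and by the Chebotarev density theorem the matching factorization patterns would occur for a proportion of primes equal to their share of the group: S_3 x S_3 (6T9) additionally contains elements of type 2+2+1+1 (9 of its 36 elements, about 25% of primes); (S_3 x S_3) : C_2 (6T13) additionally contains elements of type 4+2, 3+2+1, 2+2+1+1, 2+1+1+1+1 (45 of its 72 elements, about 62% of primes); S_6 (6T16) additionally contains elements of type 5+1, 4+2, 4+1+1, 3+2+1, 2+2+1+1, 2+1+1+1+1 (504 of its 720 elements, about 70% of primes). None of the 33 primes tested shows any such pattern (for each of these groups the chance of that is below 10^-4), which rules them out. Hence G = C_3 x S_3 (6T5), of order 18.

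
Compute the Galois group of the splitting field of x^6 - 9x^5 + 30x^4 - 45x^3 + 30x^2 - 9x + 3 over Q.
The polynomial f is an irreducible sextic over Q, so G = Gal(f/Q) is one of the 16 transitive subgroups 6T1, ..., 6T16 of S_6. The discriminant of f is -34992, which is not a perfect square, so G is not contained in A_6. The transitive groups of degree 6 not contained in A_6 are: C_6 (6T1, order 6), S_3 (6T2, order 6), D_6 (6T3, order 12), C_3 x S_3 (6T5, order 18), A_4 x C_2 (6T6, order 24), S_4 (6T8, order 24), S_3 x S_3 (6T9, order 36), S_4 x C_2 (6T11, order 48), (S_3 x S_3) : C_2 (6T13, order 72), PGL(2,5) (6T14, order 120), S_6 (6T16, order 720). By Dedekind's theorem, for a prime p not dividing disc(f) the degrees of the irreducible factors of f mod p form the cycle type of an element of G. Factoring f modulo the 23 such primes p <= 97 (skipping 2, 3, which divide the discriminant), each new pattern first appears at: mod 5: f = (x^2 + 2)(x^2 + 2x + 4)(x^2 + 4x + 1), pattern 2+2+2; mod 7: f = (x^3 + 5x + 2)(x^3 + 5x^2 + 4x + 5), pattern 3+3; mod 31: f = (x + 2)(x + 6)(x + 8)(x + 20)(x + 22)(x + 26), pattern 1+1+1+1+1+1. No other pattern occurs in this range, so the set of observed cycle types is {2+2+2, 3+3, 1+1+1+1+1+1}. The candidates containing elements of all these cycle types are C_6 (6T1) of order 6, S_3 (6T2) of order 6, D_6 (6T3) of order 12, C_3 x S_3 (6T5) of order 18, A_4 x C_2 (6T6) of order 24, S_4 (6T8) of order 24, S_3 x S_3 (6T9) of order 36, S_4 x C_2 (6T11) of order 48, (S_3 x S_3) : C_2 (6T13) of order 72, PGL(2,5) (6T14) of order 120, S_6 (6T16) of order 720; the others are excluded. The observed types are precisely the cycle types that occur in S_3 (6T2). Each of the other remaining candidates has further cycle types, and by the Chebotarev density theorem the matching factorization patterns would occur for a proportion of primes equal to their share of the group: C_6 (6T1) additionally contains elements of type 6 (2 of its 6 elements, about 33% of primes); D_6 (6T3) additionally contains elements of type 6, 2+2+1+1 (5 of its 12 elements, about 42% of primes); C_3 x S_3 (6T5) additionally contains elements of type 6, 3+1+1+1 (10 of its 18 elements, about 56% of primes); A_4 x C_2 (6T6) additionally contains elements of type 6, 2+2+1+1, 2+1+1+1+1 (14 of its 24 elements, about 58% of primes); S_4 (6T8) additionally contains elements of type 4+1+1, 2+2+1+1 (9 of its 24 elements, about 38% of primes); S_3 x S_3 (6T9) additionally contains elements of type 6, 3+1+1+1, 2+2+1+1 (25 of its 36 elements, about 69% of primes); S_4 x C_2 (6T11) additionally contains elements of type 6, 4+2, 4+1+1, 2+2+1+1, 2+1+1+1+1 (32 of its 48 elements, about 67% of primes); (S_3 x S_3) : C_2 (6T13) additionally contains elements of type 6, 4+2, 3+2+1, 3+1+1+1, 2+2+1+1, 2+1+1+1+1 (61 of its 72 elements, about 85% of primes); PGL(2,5) (6T14) additionally contains elements of type 6, 5+1, 4+1+1, 2+2+1+1 (89 of its 120 elements, about 74% of primes); S_6 (6T16) additionally contains elements of type 6, 5+1, 4+2, 4+1+1, 3+2+1, 3+1+1+1, 2+2+1+1, 2+1+1+1+1 (664 of its 720 elements, about 92% of primes). None of the 23 primes tested shows any such pattern (for each of these groups the chance of that is below 10^-4), which rules them out. Hence G = S_3 (6T2), of order 6.

6T2: S_3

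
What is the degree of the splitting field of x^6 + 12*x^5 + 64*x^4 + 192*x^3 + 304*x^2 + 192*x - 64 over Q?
The degree of the splitting field over Q equals the order of the Galois group, so first determine the group. The polynomial f is an irreducible sextic over Q, so G = Gal(f/Q) is one of the 16 transitive subgroups 6T1, ..., 6T16 of S_6. The discriminant of f is 164995463643136 = 12845056^2, a perfect square, so G is contained in A_6. The transitive groups of degree 6 contained in A_6 are: A_4 (6T4, order 12), S_4 (6T7, order 24), (C_3 x C_3) : C_4 (6T10, order 36), PSL(2,5) (6T12, order 60), A_6 (6T15, order 360). By Dedekind's theorem, for a prime p not dividing disc(f) the degrees of the irreducible factors of f mod p form the cycle type of an element of G. Factoring f modulo the 33 such primes p <= 149 (skipping 2, 7, which divide the discriminant), each new pattern first appears at: mod 3: f = (x^3 + 2x + 1)(x^3 + 2x + 2), pattern 3+3; mod 13: f = (x + 1)(x + 3)(x^2 + 4x + 2)(x^2 + 4x + 11), pattern 2+2+1+1. No other pattern occurs in this range, so the set of observed cycle types is {3+3, 2+2+1+1}. The candidates containing elements of all these cycle types are A_4 (6T4) of order 12, S_4 (6T7) of order 24, (C_3 x C_3) : C_4 (6T10) of order 36, PSL(2,5) (6T12) of order 60, A_6 (6T15) of order 360; the others are excluded. The observed types are precisely the cycle types that occur in A_4 (6T4) (apart from the identity). Each of the other remaining candidates has further cycle types, and by the Chebotarev density theorem the matching factorization patterns would occur for a proportion of primes equal to their share of the group: S_4 (6T7) additionally contains elements of type 4+2 (6 of its 24 elements, about 25% of primes); (C_3 x C_3) : C_4 (6T10) additionally contains elements of type 4+2, 3+1+1+1 (22 of its 36 elements, about 61% of primes); PSL(2,5) (6T12) additionally contains elements of type 5+1 (24 of its 60 elements, about 40% of primes); A_6 (6T15) additionally contains elements of type 5+1, 4+2, 3+1+1+1 (274 of its 360 elements, about 76% of primes). None of the 33 primes tested shows any such pattern (for each of these groups the chance of that is below 10^-4), which rules them out. Hence G = A_4 (6T4), of order 12. The Galois group A_4 (6T4) has order 12, so the splitting field has degree 12 over Q.

12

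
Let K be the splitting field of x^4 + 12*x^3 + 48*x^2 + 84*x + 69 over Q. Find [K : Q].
The degree of the splitting field over Q equals the order of the Galois group, so first determine the group. The polynomial is an irreducible quartic over Q and its discriminant is -1168128, which is not a perfect square, so the Galois group is not contained in A_4. The resolvent cubic y^3 - 48*y^2 + 732*y - 3744 has exactly one rational root, so the Galois group is C_4 or D_4. The quartic remains irreducible over Q(sqrt(disc)), so the group is D_4. The Galois group D_4 (4T3) has order 8, so the splitting field has degree 8 over Q.

8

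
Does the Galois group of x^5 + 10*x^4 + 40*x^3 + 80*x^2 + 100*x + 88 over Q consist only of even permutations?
Yes

The polynomial is irreducible of degree 5 over Q. Its discriminant is 1024000000 = 32000^2, a perfect square. A Galois group lies in the alternating group exactly when the discriminant is a square in Q, so the Galois group (A_5) is contained in A_5.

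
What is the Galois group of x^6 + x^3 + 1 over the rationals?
C_6, the cyclic group of order 6

The polynomial f is an irreducible sextic over Q, so G = Gal(f/Q) is one of the 16 transitive subgroups 6T1, ..., 6T16 of S_6. The discriminant of f is -19683, which is not a perfect square, so G is not contained in A_6. The transitive groups of degree 6 not contained in A_6 are: C_6 (6T1, order 6), S_3 (6T2, order 6), D_6 (6T3, order 12), C_3 x S_3 (6T5, order 18), A_4 x C_2 (6T6, order 24), S_4 (6T8, order 24), S_3 x S_3 (6T9, order 36), S_4 x C_2 (6T11, order 48), (S_3 x S_3) : C_2 (6T13, order 72), PGL(2,5) (6T14, order 120), S_6 (6T16, order 720). By Dedekind's theorem, for a prime p not dividing disc(f) the degrees of the irreducible factors of f mod p form the cycle type of an element of G. Factoring f modulo the 37 such primes p <= 163 (skipping 3, which divides the discriminant), each new pattern first appears at: mod 2: f = (x^6 + x^3 + 1), pattern 6; mod 7: f = (x^3 + 3)(x^3 + 5), pattern 3+3; mod 17: f = (x^2 + 3x + 1)(x^2 + 4x + 1)(x^2 + 10x + 1), pattern 2+2+2; mod 19: f = (x + 2)(x + 3)(x + 10)(x + 13)(x + 14)(x + 15), pattern 1+1+1+1+1+1. No other pattern occurs in this range, so the set of observed cycle types is {6, 3+3, 2+2+2, 1+1+1+1+1+1}. The candidates containing elements of all these cycle types are C_6 (6T1) of order 6, D_6 (6T3) of order 12, C_3 x S_3 (6T5) of order 18, A_4 x C_2 (6T6) of order 24, S_3 x S_3 (6T9) of order 36, S_4 x C_2 (6T11) of order 48, (S_3 x S_3) : C_2 (6T13) of order 72, PGL(2,5) (6T14) of order 120, S_6 (6T16) of order 720; the others are excluded. The observed types are precisely the cycle types that occur in C_6 (6T1). Each of the other remaining candidates has further cycle types, and by the Chebotarev density theorem the matching factorization patterns would occur for a proportion of primes equal to their share of the group: D_6 (6T3) additionally contains elements of type 2+2+1+1 (3 of its 12 elements, about 25% of primes); C_3 x S_3 (6T5) additionally contains elements of type 3+1+1+1 (4 of its 18 elements, about 22% of primes); A_4 x C_2 (6T6) additionally contains elements of type 2+2+1+1, 2+1+1+1+1 (6 of its 24 elements, about 25% of primes); S_3 x S_3 (6T9) additionally contains elements of type 3+1+1+1, 2+2+1+1 (13 of its 36 elements, about 36% of primes); S_4 x C_2 (6T11) additionally contains elements of type 4+2, 4+1+1, 2+2+1+1, 2+1+1+1+1 (24 of its 48 elements, about 50% of primes); (S_3 x S_3) : C_2 (6T13) additionally contains elements of type 4+2, 3+2+1, 3+1+1+1, 2+2+1+1, 2+1+1+1+1 (49 of its 72 elements, about 68% of primes); PGL(2,5) (6T14) additionally contains elements of type 5+1, 4+1+1, 2+2+1+1 (69 of its 120 elements, about 58% of primes); S_6 (6T16) additionally contains elements of type 5+1, 4+2, 4+1+1, 3+2+1, 3+1+1+1, 2+2+1+1, 2+1+1+1+1 (544 of its 720 elements, about 76% of primes). None of the 37 primes tested shows any such pattern (for each of these groups the chance of that is below 10^-4), which rules them out. Hence G = C_6 (6T1), of order 6.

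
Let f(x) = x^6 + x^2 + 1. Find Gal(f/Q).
S_4 x C_2 (order 48)

The polynomial f is an irreducible sextic over Q, so G = Gal(f/Q) is one of the 16 transitive subgroups 6T1, ..., 6T16 of S_6. The discriminant of f is -61504, which is not a perfect square, so G is not contained in A_6. The transitive groups of degree 6 not contained in A_6 are: C_6 (6T1, order 6), S_3 (6T2, order 6), D_6 (6T3, order 12), C_3 x S_3 (6T5, order 18), A_4 x C_2 (6T6, order 24), S_4 (6T8, order 24), S_3 x S_3 (6T9, order 36), S_4 x C_2 (6T11, order 48), (S_3 x S_3) : C_2 (6T13, order 72), PGL(2,5) (6T14, order 120), S_6 (6T16, order 720). By Dedekind's theorem, for a prime p not dividing disc(f) the degrees of the irreducible factors of f mod p form the cycle type of an element of G. Factoring f modulo the 17 such primes p <= 67 (skipping 2, 31, which divide the discriminant), each new pattern first appears at: mod 3: f = (x + 1)(x + 2)(x^4 + x^2 + 2), pattern 4+1+1; mod 5: f = (x^3 + 2x^2 + 2x + 2)(x^3 + 3x^2 + 2x + 3), pattern 3+3; mod 7: f = (x^6 + x^2 + 1), pattern 6; mod 11: f = (x^2 + 9)(x^2 + x + 7)(x^2 + 10x + 7), pattern 2+2+2; mod 13: f = (x^2 + 6)(x^4 + 7x^2 + 11), pattern 4+2; mod 37: f = (x + 5)(x + 32)(x^2 + 9x + 16)(x^2 + 28x + 16), pattern 2+2+1+1; mod 47: f = (x + 5)(x + 9)(x + 38)(x + 42)(x^2 + 12), pattern 2+1+1+1+1. No other pattern occurs in this range, so the set of observed cycle types is {4+1+1, 3+3, 6, 2+2+2, 4+2, 2+2+1+1, 2+1+1+1+1}. The candidates containing elements of all these cycle types are S_4 x C_2 (6T11) of order 48, S_6 (6T16) of order 720; the others are excluded. The observed types are precisely the cycle types that occur in S_4 x C_2 (6T11) (apart from the identity). Each of the other remaining candidates has further cycle types, and by the Chebotarev density theorem the matching factorization patterns would occur for a proportion of primes equal to their share of the group: S_6 (6T16) additionally contains elements of type 5+1, 3+2+1, 3+1+1+1 (304 of its 720 elements, about 42% of primes). None of the 17 primes tested shows any such pattern (for each of these groups the chance of that is below 10^-4), which rules them out. Hence G = S_4 x C_2 (6T11), of order 48.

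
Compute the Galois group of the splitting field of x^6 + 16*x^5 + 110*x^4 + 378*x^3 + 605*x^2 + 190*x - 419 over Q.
The polynomial f is an irreducible sextic over Q, so G = Gal(f/Q) is one of the 16 transitive subgroups 6T1, ..., 6T16 of S_6. The discriminant of f is 5729525925351424 = 75693632^2, a perfect square, so G is contained in A_6. The transitive groups of degree 6 contained in A_6 are: A_4 (6T4, order 12), S_4 (6T7, order 24), (C_3 x C_3) : C_4 (6T10, order 36), PSL(2,5) (6T12, order 60), A_6 (6T15, order 360). By Dedekind's theorem, for a prime p not dividing disc(f) the degrees of the irreducible factors of f mod p form the cycle type of an element of G. Factoring f modulo the 33 such primes p <= 149 (skipping 2, 7, which divide the discriminant), each new pattern first appears at: mod 3: f = (x^3 + 2x + 2)(x^3 + x^2 + 2), pattern 3+3; mod 13: f = (x + 2)(x + 7)(x^2 + 5)(x^2 + 7x + 2), pattern 2+2+1+1. No other pattern occurs in this range, so the set of observed cycle types is {3+3, 2+2+1+1}. The candidates containing elements of all these cycle types are A_4 (6T4) of order 12, S_4 (6T7) of order 24, (C_3 x C_3) : C_4 (6T10) of order 36, PSL(2,5) (6T12) of order 60, A_6 (6T15) of order 360; the others are excluded. The observed types are precisely the cycle types that occur in A_4 (6T4) (apart from the identity). Each of the other remaining candidates has further cycle types, and by the Chebotarev density theorem the matching factorization patterns would occur for a proportion of primes equal to their share of the group: S_4 (6T7) additionally contains elements of type 4+2 (6 of its 24 elements, about 25% of primes); (C_3 x C_3) : C_4 (6T10) additionally contains elements of type 4+2, 3+1+1+1 (22 of its 36 elements, about 61% of primes); PSL(2,5) (6T12) additionally contains elements of type 5+1 (24 of its 60 elements, about 40% of primes); A_6 (6T15) additionally contains elements of type 5+1, 4+2, 3+1+1+1 (274 of its 360 elements, about 76% of primes). None of the 33 primes tested shows any such pattern (for each of these groups the chance of that is below 10^-4), which rules them out. Hence G = A_4 (6T4), of order 12.

A_4 (order 12)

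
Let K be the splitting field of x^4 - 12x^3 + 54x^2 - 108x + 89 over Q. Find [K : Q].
8

The degree of the splitting field over Q equals the order of the Galois group, so first determine the group. The polynomial is an irreducible quartic over Q and its discriminant is 131072, which is not a perfect square, so the Galois group is not contained in A_4. The resolvent cubic y^3 - 54*y^2 + 940*y - 5256 has exactly one rational root, so the Galois group is C_4 or D_4. The quartic remains irreducible over Q(sqrt(disc)), so the group is D_4. The Galois group D_4 (4T3) has order 8, so the splitting field has degree 8 over Q.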